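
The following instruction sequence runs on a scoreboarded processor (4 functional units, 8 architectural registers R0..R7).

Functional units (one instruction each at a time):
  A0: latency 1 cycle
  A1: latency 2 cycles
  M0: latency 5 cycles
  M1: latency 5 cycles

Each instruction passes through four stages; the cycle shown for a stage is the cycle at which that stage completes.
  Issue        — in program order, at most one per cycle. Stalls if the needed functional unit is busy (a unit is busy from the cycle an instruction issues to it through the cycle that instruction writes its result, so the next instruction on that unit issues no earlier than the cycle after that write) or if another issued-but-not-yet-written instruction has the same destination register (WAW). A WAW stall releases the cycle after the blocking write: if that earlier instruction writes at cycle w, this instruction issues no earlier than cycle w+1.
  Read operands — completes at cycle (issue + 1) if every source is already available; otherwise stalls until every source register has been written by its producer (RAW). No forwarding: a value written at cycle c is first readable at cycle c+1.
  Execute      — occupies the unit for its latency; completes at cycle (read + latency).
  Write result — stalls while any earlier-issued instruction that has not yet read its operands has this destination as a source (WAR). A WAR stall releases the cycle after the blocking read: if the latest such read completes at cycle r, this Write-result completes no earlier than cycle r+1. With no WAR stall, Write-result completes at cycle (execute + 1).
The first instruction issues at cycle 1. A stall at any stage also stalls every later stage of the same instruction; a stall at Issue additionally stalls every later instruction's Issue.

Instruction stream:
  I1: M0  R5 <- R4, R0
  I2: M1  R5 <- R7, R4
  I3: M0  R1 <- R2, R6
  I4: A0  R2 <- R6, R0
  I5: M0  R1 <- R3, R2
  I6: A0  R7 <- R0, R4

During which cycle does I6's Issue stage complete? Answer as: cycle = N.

cycle = 19

I1  is:1  ro:2  ex:7  wr:8
I2  is:9  ro:10  ex:15  wr:16  — WAW R5: wait I1 write@8
I3  is:10  ro:11  ex:16  wr:17
I4  is:11  ro:12  ex:13  wr:14
I5  is:18  ro:19  ex:24  wr:25  — struct: M0 busy until I3 writes@17
I6  is:19  ro:20  ex:21  wr:22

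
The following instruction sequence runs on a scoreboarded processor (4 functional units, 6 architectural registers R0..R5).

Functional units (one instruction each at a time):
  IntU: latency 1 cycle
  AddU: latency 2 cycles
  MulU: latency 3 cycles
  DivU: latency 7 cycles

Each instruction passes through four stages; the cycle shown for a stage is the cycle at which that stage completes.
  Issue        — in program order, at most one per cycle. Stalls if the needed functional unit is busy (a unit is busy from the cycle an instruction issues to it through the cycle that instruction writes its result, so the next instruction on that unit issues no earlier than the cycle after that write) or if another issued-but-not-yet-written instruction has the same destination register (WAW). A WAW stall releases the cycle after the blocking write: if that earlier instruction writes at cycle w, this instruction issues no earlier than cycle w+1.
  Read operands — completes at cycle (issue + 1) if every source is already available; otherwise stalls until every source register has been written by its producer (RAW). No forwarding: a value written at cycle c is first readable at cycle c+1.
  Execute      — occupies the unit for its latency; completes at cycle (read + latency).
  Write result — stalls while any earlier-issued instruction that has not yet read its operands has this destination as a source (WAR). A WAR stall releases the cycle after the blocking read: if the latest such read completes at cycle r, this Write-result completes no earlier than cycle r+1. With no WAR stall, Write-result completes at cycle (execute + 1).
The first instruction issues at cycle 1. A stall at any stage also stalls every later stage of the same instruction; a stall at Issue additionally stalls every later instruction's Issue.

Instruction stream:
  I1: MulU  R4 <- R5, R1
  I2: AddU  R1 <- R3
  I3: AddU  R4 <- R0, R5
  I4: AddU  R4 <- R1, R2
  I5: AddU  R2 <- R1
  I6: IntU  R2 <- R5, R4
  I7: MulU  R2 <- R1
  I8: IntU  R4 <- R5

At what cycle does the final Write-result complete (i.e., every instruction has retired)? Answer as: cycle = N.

cycle 1: I1→MulU
cycle 2: I1 RO, I2→AddU
cycle 3: I2 RO
cycle 5: I1 EX, I2 EX
cycle 6: I1 WR R4, I2 WR R1
cycle 7: I3→AddU
cycle 8: I3 RO
cycle 10: I3 EX
cycle 11: I3 WR R4
cycle 12: I4→AddU
cycle 13: I4 RO
cycle 15: I4 EX
cycle 16: I4 WR R4
cycle 17: I5→AddU
cycle 18: I5 RO
cycle 20: I5 EX
cycle 21: I5 WR R2
cycle 22: I6→IntU
cycle 23: I6 RO
cycle 24: I6 EX
cycle 25: I6 WR R2
cycle 26: I7→MulU
cycle 27: I7 RO, I8→IntU
cycle 28: I8 RO
cycle 29: I8 EX
cycle 30: I7 EX, I8 WR R4
cycle 31: I7 WR R2

cycle = 31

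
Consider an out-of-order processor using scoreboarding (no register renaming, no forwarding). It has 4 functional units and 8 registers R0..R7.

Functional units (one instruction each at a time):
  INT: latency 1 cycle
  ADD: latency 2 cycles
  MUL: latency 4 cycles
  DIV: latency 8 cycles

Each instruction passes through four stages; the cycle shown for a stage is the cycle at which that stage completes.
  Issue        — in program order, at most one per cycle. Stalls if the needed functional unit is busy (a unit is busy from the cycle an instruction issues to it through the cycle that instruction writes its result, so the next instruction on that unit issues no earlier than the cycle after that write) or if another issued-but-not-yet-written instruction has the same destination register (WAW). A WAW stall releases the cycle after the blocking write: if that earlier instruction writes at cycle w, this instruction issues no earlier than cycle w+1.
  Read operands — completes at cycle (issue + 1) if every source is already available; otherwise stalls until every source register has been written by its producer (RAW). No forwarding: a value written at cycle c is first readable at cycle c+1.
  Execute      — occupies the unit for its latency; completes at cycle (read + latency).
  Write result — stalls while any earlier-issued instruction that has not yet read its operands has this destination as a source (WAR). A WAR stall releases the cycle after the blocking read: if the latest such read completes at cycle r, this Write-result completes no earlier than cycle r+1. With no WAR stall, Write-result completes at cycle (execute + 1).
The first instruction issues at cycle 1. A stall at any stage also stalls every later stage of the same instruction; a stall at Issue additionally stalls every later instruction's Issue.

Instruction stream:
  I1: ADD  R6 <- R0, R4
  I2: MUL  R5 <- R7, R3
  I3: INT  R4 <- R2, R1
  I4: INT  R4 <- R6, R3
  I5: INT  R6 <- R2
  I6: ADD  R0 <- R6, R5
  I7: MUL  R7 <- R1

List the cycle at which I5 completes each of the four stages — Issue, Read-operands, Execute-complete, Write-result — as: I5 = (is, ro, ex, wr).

1) issue 1, read 2, done 4, write 5
2) issue 2, read 3, done 7, write 8
3) issue 3, read 4, done 5, write 6
4) issue 7, read 8, done 9, write 10  <struct: INT busy until I3 writes@6>
5) issue 11, read 12, done 13, write 14  <struct: INT busy until I4 writes@10>
6) issue 12, read 15, done 17, write 18  <RAW R6: wait I5 write@14>
7) issue 13, read 14, done 18, write 19

I5 = (11, 12, 13, 14)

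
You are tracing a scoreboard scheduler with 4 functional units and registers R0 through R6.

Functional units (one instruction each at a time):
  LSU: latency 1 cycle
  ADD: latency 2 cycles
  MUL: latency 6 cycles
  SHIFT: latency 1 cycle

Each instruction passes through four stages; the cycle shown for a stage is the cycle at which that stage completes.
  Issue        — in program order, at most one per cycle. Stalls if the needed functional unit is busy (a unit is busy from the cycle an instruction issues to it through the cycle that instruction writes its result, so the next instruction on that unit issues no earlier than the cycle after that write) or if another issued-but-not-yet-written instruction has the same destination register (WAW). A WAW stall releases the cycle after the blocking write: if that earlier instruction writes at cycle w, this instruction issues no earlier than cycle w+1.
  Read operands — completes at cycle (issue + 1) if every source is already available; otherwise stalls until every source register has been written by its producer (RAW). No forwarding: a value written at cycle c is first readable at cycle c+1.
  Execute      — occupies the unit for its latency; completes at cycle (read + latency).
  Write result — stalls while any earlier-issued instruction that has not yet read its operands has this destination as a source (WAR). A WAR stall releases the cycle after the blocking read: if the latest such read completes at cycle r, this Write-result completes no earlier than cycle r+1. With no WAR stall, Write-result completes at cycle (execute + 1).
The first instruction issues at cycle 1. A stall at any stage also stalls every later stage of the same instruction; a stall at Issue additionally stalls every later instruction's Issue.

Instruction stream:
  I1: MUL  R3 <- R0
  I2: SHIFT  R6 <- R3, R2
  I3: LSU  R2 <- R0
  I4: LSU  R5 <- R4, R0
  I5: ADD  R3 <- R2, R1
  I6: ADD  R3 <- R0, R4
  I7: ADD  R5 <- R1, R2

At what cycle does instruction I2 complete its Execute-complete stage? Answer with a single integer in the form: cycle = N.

cycle = 11

1) issue 1, read 2, done 8, write 9
2) issue 2, read 10, done 11, write 12  <RAW R3: wait I1 write@9>
3) issue 3, read 4, done 5, write 11  <WAR R2: wait I2 read@10>
4) issue 12, read 13, done 14, write 15  <struct: LSU busy until I3 writes@11>
5) issue 13, read 14, done 16, write 17
6) issue 18, read 19, done 21, write 22  <struct: ADD busy until I5 writes@17>
7) issue 23, read 24, done 26, write 27  <struct: ADD busy until I6 writes@22>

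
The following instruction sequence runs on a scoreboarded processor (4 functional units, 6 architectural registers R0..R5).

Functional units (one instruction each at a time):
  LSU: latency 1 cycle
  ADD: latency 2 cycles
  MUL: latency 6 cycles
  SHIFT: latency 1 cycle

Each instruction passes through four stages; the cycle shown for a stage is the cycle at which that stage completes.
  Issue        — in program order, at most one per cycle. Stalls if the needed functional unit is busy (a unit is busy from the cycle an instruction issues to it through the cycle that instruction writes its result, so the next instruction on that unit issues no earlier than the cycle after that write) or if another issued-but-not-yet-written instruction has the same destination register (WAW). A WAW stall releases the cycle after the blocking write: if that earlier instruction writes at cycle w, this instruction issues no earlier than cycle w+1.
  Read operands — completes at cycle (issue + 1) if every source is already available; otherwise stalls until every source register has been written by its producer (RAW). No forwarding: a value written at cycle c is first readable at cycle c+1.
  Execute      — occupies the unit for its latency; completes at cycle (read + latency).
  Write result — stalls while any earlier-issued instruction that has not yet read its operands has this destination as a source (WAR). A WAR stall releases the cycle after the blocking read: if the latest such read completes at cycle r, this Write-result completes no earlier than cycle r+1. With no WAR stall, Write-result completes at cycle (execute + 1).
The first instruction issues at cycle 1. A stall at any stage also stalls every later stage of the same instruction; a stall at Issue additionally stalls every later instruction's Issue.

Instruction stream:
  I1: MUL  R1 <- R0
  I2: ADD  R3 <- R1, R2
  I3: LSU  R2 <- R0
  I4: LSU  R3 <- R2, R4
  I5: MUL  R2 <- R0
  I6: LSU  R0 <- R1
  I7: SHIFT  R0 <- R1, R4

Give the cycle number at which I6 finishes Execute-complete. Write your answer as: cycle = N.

cycle = 20

[I1] 1/2/8/9
[I2] 2/10/12/13  (RAW R1: wait I1 write@9)
[I3] 3/4/5/11  (WAR R2: wait I2 read@10)
[I4] 14/15/16/17  (WAW R3: wait I2 write@13)
[I5] 15/16/22/23
[I6] 18/19/20/21  (struct: LSU busy until I4 writes@17)
[I7] 22/23/24/25  (WAW R0: wait I6 write@21)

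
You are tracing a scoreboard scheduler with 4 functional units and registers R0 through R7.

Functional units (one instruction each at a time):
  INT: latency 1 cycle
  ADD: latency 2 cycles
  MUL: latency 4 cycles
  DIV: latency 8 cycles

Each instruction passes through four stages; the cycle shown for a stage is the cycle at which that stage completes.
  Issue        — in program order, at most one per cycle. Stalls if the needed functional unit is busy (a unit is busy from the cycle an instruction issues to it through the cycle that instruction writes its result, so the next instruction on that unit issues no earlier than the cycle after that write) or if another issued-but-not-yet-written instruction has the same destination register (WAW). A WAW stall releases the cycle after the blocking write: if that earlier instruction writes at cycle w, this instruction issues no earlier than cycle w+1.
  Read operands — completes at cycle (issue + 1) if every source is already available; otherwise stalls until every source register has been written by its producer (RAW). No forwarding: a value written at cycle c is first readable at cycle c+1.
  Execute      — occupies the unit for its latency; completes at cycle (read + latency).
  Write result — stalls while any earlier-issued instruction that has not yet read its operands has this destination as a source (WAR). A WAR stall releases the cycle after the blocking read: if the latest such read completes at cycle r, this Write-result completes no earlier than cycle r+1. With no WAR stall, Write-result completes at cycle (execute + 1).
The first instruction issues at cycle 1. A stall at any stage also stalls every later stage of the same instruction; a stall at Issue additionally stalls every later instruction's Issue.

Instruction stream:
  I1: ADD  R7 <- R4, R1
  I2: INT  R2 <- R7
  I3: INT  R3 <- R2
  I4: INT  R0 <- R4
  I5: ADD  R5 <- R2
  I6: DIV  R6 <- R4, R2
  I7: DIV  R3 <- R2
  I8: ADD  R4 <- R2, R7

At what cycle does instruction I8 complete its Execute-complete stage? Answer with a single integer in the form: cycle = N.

[I1] 1/2/4/5
[I2] 2/6/7/8  (RAW R7: wait I1 write@5)
[I3] 9/10/11/12  (struct: INT busy until I2 writes@8)
[I4] 13/14/15/16  (struct: INT busy until I3 writes@12)
[I5] 14/15/17/18
[I6] 15/16/24/25
[I7] 26/27/35/36  (struct: DIV busy until I6 writes@25)
[I8] 27/28/30/31

cycle = 30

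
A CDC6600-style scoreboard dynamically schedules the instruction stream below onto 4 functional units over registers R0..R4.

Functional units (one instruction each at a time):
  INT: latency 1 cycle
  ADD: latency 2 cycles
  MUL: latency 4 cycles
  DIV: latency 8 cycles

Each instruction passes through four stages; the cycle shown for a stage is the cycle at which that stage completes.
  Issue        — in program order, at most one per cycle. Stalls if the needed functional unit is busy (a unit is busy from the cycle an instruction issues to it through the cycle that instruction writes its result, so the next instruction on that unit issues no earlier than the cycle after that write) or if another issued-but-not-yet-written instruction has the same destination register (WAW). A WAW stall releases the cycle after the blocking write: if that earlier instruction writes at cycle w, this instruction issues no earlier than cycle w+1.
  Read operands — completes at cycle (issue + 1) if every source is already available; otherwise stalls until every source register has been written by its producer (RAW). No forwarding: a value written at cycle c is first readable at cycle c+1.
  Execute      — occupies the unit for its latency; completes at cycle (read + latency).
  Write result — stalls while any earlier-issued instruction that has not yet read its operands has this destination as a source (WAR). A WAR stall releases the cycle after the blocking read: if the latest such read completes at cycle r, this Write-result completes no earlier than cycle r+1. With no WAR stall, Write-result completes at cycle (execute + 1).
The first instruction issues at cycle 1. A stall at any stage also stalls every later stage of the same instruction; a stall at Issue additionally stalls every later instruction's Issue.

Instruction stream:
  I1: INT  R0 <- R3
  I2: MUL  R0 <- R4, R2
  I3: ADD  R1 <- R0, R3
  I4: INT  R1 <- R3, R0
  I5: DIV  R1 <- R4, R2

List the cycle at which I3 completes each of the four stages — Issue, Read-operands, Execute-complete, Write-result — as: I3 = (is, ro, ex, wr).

cycle 1: I1 issues→INT
cycle 2: I1 reads
cycle 3: I1 exec-done
cycle 4: I1 writes R0
cycle 5: I2 issues→MUL
cycle 6: I2 reads | I3 issues→ADD
cycle 10: I2 exec-done
cycle 11: I2 writes R0
cycle 12: I3 reads
cycle 14: I3 exec-done
cycle 15: I3 writes R1
cycle 16: I4 issues→INT
cycle 17: I4 reads
cycle 18: I4 exec-done
cycle 19: I4 writes R1
cycle 20: I5 issues→DIV
cycle 21: I5 reads
cycle 29: I5 exec-done
cycle 30: I5 writes R1

I3 = (6, 12, 14, 15)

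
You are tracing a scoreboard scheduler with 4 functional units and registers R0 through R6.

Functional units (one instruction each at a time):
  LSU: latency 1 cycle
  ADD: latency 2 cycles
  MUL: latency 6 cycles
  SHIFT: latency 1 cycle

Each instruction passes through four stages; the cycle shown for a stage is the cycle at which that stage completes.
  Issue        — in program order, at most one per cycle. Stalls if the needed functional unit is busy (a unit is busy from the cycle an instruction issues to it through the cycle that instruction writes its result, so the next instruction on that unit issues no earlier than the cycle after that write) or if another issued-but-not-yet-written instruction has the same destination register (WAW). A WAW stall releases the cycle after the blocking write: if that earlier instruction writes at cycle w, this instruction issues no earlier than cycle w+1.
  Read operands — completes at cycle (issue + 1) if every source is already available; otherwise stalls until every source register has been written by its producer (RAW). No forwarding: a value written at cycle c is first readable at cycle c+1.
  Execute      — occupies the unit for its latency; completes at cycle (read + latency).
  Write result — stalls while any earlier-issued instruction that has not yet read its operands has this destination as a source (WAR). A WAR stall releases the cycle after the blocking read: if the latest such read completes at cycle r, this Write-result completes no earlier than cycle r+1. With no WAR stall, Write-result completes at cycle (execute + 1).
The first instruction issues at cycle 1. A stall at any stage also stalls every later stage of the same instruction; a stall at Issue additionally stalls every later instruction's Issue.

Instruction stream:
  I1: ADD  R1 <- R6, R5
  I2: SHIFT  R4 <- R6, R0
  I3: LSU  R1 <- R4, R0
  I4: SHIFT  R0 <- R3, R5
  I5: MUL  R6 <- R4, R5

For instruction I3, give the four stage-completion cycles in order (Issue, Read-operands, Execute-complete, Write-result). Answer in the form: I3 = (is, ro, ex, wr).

I3 = (6, 7, 8, 9)

[1] I1 dispatched to ADD
[2] I1 operands ready; I2 dispatched to SHIFT
[3] I2 operands ready
[4] I1 complete; I2 complete
[5] R1←I1; R4←I2
[6] I3 dispatched to LSU
[7] I3 operands ready; I4 dispatched to SHIFT
[8] I3 complete; I4 operands ready; I5 dispatched to MUL
[9] R1←I3; I4 complete; I5 operands ready
[10] R0←I4
[15] I5 complete
[16] R6←I5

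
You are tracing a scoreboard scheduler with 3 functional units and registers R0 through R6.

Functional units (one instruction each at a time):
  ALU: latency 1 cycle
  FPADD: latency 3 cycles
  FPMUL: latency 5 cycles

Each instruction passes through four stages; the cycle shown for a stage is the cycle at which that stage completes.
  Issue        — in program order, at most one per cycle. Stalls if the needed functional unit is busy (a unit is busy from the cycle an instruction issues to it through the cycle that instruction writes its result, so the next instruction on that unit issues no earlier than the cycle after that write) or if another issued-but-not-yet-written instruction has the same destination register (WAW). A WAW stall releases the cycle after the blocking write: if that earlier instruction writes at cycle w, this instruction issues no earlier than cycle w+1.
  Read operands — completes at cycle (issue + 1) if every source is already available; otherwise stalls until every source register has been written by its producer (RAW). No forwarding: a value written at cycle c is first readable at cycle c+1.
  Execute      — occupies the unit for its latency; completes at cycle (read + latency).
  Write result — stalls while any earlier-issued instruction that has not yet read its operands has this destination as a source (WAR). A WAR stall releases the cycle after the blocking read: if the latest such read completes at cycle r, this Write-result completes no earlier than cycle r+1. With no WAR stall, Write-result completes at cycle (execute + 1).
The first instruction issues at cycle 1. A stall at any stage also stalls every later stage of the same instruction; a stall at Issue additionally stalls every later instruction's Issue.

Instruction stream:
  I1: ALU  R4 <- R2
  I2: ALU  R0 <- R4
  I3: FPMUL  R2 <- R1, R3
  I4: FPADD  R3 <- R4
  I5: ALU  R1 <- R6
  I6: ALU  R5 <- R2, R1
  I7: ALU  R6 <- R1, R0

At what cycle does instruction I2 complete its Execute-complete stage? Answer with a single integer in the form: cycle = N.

cycle = 7

[1] I1 issues→ALU
[2] I1 reads
[3] I1 exec-done
[4] I1 writes R4
[5] I2 issues→ALU
[6] I2 reads · I3 issues→FPMUL
[7] I2 exec-done · I3 reads · I4 issues→FPADD
[8] I2 writes R0 · I4 reads
[9] I5 issues→ALU
[10] I5 reads
[11] I4 exec-done · I5 exec-done
[12] I3 exec-done · I4 writes R3 · I5 writes R1
[13] I3 writes R2 · I6 issues→ALU
[14] I6 reads
[15] I6 exec-done
[16] I6 writes R5
[17] I7 issues→ALU
[18] I7 reads
[19] I7 exec-done
[20] I7 writes R6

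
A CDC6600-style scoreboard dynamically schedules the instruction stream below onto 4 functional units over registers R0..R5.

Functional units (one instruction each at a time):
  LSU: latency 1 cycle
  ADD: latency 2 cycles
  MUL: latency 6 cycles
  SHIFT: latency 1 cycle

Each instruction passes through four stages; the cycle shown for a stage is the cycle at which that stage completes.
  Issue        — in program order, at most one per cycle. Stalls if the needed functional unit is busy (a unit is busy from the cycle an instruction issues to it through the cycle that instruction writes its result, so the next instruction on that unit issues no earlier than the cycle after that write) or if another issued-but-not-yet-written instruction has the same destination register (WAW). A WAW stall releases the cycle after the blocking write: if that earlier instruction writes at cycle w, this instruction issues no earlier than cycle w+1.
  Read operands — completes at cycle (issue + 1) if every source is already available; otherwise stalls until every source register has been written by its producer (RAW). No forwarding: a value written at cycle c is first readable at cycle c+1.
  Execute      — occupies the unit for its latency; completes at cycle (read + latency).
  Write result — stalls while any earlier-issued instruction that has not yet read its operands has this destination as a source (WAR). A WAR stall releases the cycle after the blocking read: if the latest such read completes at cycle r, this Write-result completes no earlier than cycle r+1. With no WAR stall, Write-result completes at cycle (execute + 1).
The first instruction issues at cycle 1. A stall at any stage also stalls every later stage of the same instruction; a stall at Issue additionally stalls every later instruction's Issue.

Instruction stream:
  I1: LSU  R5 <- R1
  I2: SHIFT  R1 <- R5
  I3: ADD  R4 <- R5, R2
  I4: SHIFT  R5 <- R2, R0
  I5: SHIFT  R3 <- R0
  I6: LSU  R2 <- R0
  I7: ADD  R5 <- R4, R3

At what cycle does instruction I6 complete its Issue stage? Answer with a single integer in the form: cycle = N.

[I1] 1/2/3/4
[I2] 2/5/6/7  (RAW R5: wait I1 write@4)
[I3] 3/5/7/8  (RAW R5: wait I1 write@4)
[I4] 8/9/10/11  (struct: SHIFT busy until I2 writes@7)
[I5] 12/13/14/15  (struct: SHIFT busy until I4 writes@11)
[I6] 13/14/15/16
[I7] 14/16/18/19  (RAW R3: wait I5 write@15)

cycle = 13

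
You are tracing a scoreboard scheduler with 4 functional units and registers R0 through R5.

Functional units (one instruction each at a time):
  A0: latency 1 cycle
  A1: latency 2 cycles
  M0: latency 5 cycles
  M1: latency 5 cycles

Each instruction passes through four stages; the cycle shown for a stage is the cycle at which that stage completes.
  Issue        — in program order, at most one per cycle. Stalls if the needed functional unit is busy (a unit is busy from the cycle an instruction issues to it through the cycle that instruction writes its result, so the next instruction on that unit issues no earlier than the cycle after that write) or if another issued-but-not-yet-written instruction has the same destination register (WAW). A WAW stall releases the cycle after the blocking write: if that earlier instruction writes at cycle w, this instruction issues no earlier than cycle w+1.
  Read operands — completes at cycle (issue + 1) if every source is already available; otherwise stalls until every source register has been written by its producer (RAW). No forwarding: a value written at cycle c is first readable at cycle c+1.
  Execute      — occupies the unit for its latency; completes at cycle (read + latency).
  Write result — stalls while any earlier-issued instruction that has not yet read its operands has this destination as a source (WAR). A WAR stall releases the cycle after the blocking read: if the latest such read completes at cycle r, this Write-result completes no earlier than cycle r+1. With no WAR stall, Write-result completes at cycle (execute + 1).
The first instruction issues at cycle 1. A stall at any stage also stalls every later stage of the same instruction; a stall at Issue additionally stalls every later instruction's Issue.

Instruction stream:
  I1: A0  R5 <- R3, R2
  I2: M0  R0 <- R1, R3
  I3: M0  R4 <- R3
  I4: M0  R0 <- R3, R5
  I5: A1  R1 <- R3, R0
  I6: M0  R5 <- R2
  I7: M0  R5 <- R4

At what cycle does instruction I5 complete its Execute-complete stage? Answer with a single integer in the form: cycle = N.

t=1  I1→A0
t=2  I1 RO | I2→M0
t=3  I1 EX | I2 RO
t=4  I1 WR R5
t=8  I2 EX
t=9  I2 WR R0
t=10  I3→M0
t=11  I3 RO
t=16  I3 EX
t=17  I3 WR R4
t=18  I4→M0
t=19  I4 RO | I5→A1
t=24  I4 EX
t=25  I4 WR R0
t=26  I5 RO | I6→M0
t=27  I6 RO
t=28  I5 EX
t=29  I5 WR R1
t=32  I6 EX
t=33  I6 WR R5
t=34  I7→M0
t=35  I7 RO
t=40  I7 EX
t=41  I7 WR R5

cycle = 28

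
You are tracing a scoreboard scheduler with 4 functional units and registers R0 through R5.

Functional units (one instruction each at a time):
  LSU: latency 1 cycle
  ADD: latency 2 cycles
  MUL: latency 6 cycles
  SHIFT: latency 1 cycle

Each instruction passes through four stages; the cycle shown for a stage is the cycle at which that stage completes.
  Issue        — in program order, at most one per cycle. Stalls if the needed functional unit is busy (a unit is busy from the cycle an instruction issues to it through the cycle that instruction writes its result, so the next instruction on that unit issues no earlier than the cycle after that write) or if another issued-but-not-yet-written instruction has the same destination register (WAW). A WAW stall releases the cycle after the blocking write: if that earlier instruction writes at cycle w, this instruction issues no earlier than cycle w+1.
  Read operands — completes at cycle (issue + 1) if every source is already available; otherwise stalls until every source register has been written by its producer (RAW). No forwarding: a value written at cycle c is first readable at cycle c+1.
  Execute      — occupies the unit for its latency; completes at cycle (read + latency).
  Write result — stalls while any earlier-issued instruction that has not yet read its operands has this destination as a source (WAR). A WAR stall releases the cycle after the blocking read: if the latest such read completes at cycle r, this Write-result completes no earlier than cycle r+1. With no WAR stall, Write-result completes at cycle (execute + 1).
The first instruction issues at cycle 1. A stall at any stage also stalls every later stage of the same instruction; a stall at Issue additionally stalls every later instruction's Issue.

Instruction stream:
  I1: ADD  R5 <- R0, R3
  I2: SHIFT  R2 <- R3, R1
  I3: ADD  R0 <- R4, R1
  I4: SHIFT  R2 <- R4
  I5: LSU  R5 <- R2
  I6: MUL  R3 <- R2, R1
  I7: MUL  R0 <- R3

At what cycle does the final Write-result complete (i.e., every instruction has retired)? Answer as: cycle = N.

cycle 1: I1 issues→ADD
cycle 2: I1 reads; I2 issues→SHIFT
cycle 3: I2 reads
cycle 4: I1 exec-done; I2 exec-done
cycle 5: I1 writes R5; I2 writes R2
cycle 6: I3 issues→ADD
cycle 7: I3 reads; I4 issues→SHIFT
cycle 8: I4 reads; I5 issues→LSU
cycle 9: I3 exec-done; I4 exec-done; I6 issues→MUL
cycle 10: I3 writes R0; I4 writes R2
cycle 11: I5 reads; I6 reads
cycle 12: I5 exec-done
cycle 13: I5 writes R5
cycle 17: I6 exec-done
cycle 18: I6 writes R3
cycle 19: I7 issues→MUL
cycle 20: I7 reads
cycle 26: I7 exec-done
cycle 27: I7 writes R0

cycle = 27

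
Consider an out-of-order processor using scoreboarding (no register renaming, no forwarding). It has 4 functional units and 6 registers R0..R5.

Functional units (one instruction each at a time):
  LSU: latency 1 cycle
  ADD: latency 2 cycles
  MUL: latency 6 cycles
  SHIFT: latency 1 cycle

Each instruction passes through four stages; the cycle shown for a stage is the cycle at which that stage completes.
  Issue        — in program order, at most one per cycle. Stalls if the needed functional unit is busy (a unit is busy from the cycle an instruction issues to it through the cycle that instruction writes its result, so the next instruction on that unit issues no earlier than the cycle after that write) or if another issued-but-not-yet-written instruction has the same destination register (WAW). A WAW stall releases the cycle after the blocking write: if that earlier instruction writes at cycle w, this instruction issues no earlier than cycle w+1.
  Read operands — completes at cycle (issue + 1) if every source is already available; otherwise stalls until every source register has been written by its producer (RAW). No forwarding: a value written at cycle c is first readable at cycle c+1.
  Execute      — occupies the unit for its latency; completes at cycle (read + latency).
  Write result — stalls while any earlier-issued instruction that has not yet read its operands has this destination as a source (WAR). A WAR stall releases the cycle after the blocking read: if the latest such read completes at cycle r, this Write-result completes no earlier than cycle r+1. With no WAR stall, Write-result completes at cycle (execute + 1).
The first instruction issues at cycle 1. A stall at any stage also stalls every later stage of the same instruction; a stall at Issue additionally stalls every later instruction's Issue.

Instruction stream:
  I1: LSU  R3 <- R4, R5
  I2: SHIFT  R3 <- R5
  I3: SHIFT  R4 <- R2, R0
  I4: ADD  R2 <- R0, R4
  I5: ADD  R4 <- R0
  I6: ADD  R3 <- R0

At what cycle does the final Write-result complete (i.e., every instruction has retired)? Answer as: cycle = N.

cycle = 26

[1] I1 issues→LSU
[2] I1 reads
[3] I1 exec-done
[4] I1 writes R3
[5] I2 issues→SHIFT
[6] I2 reads
[7] I2 exec-done
[8] I2 writes R3
[9] I3 issues→SHIFT
[10] I3 reads | I4 issues→ADD
[11] I3 exec-done
[12] I3 writes R4
[13] I4 reads
[15] I4 exec-done
[16] I4 writes R2
[17] I5 issues→ADD
[18] I5 reads
[20] I5 exec-done
[21] I5 writes R4
[22] I6 issues→ADD
[23] I6 reads
[25] I6 exec-done
[26] I6 writes R3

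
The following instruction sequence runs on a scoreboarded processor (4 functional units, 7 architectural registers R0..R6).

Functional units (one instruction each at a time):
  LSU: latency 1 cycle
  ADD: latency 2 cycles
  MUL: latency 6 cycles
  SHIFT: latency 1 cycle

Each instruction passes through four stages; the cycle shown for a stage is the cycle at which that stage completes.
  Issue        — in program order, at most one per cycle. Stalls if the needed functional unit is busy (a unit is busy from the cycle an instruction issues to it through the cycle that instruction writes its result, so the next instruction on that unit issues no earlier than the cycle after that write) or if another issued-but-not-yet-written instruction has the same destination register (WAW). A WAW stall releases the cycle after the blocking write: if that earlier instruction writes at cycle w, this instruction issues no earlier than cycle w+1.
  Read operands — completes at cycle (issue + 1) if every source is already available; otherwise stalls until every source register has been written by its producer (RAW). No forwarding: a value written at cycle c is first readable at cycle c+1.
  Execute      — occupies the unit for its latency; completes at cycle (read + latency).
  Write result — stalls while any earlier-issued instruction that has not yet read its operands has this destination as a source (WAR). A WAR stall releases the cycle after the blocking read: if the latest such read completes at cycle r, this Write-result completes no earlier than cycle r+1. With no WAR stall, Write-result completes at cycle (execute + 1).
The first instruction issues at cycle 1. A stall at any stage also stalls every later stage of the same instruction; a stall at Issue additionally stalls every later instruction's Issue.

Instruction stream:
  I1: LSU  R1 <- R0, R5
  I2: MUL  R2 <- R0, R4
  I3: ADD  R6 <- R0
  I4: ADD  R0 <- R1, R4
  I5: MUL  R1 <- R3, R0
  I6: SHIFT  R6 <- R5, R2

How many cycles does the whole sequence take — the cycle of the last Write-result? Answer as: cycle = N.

[1] I1→LSU
[2] I1 RO; I2→MUL
[3] I1 EX; I2 RO; I3→ADD
[4] I1 WR R1; I3 RO
[6] I3 EX
[7] I3 WR R6
[8] I4→ADD
[9] I2 EX; I4 RO
[10] I2 WR R2
[11] I4 EX; I5→MUL
[12] I4 WR R0; I6→SHIFT
[13] I5 RO; I6 RO
[14] I6 EX
[15] I6 WR R6
[19] I5 EX
[20] I5 WR R1

cycle = 20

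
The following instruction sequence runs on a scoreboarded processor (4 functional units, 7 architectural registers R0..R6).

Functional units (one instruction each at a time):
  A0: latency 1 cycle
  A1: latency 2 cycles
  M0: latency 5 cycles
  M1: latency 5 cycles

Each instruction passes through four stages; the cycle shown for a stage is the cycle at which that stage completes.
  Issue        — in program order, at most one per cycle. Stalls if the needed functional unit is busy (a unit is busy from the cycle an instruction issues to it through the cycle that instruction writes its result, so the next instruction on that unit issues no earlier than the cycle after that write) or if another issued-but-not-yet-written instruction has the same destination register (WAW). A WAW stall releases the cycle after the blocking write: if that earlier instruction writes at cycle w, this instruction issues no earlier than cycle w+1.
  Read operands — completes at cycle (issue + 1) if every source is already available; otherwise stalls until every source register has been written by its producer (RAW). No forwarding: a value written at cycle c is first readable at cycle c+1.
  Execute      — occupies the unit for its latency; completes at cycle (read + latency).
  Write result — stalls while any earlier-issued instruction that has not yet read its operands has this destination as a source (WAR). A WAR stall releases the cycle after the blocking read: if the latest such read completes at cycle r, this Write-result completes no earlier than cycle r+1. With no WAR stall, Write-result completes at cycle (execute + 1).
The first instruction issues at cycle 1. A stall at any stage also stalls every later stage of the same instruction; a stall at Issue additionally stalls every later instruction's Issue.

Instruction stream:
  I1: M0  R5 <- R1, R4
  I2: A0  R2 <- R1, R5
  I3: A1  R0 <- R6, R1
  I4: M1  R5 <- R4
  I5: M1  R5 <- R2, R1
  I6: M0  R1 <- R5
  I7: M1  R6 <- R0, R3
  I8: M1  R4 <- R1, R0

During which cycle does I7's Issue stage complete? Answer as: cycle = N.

[1] issue I1 (M0)
[2] I1 read-ops · issue I2 (A0)
[3] issue I3 (A1)
[4] I3 read-ops
[6] I3 finished on A1
[7] I1 finished on M0 · I3→R0
[8] I1→R5
[9] I2 read-ops · issue I4 (M1)
[10] I2 finished on A0 · I4 read-ops
[11] I2→R2
[15] I4 finished on M1
[16] I4→R5
[17] issue I5 (M1)
[18] I5 read-ops · issue I6 (M0)
[23] I5 finished on M1
[24] I5→R5
[25] I6 read-ops · issue I7 (M1)
[26] I7 read-ops
[30] I6 finished on M0
[31] I6→R1 · I7 finished on M1
[32] I7→R6
[33] issue I8 (M1)
[34] I8 read-ops
[39] I8 finished on M1
[40] I8→R4

cycle = 25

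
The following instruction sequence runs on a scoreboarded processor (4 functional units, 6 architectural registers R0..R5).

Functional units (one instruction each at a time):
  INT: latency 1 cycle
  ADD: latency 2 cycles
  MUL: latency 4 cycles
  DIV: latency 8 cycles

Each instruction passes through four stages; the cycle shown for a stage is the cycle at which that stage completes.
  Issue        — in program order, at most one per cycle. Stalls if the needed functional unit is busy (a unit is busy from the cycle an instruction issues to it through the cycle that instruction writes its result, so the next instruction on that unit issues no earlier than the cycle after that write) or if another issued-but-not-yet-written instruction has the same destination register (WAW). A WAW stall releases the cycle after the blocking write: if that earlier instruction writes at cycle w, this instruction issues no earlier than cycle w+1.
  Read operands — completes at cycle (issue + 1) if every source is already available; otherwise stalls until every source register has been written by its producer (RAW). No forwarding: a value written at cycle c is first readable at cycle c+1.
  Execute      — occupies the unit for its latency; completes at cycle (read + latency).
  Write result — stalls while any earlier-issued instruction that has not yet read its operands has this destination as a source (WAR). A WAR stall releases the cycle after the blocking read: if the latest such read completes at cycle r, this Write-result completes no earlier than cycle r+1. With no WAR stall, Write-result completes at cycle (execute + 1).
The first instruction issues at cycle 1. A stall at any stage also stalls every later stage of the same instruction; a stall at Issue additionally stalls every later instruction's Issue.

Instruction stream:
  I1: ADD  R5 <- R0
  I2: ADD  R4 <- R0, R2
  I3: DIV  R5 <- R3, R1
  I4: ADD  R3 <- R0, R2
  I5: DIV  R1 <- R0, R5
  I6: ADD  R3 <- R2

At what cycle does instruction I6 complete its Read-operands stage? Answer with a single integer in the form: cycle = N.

cycle = 20

cycle 1: issue I1 (ADD)
cycle 2: I1 read-ops
cycle 4: I1 finished on ADD
cycle 5: I1→R5
cycle 6: issue I2 (ADD)
cycle 7: I2 read-ops, issue I3 (DIV)
cycle 8: I3 read-ops
cycle 9: I2 finished on ADD
cycle 10: I2→R4
cycle 11: issue I4 (ADD)
cycle 12: I4 read-ops
cycle 14: I4 finished on ADD
cycle 15: I4→R3
cycle 16: I3 finished on DIV
cycle 17: I3→R5
cycle 18: issue I5 (DIV)
cycle 19: I5 read-ops, issue I6 (ADD)
cycle 20: I6 read-ops
cycle 22: I6 finished on ADD
cycle 23: I6→R3
cycle 27: I5 finished on DIV
cycle 28: I5→R1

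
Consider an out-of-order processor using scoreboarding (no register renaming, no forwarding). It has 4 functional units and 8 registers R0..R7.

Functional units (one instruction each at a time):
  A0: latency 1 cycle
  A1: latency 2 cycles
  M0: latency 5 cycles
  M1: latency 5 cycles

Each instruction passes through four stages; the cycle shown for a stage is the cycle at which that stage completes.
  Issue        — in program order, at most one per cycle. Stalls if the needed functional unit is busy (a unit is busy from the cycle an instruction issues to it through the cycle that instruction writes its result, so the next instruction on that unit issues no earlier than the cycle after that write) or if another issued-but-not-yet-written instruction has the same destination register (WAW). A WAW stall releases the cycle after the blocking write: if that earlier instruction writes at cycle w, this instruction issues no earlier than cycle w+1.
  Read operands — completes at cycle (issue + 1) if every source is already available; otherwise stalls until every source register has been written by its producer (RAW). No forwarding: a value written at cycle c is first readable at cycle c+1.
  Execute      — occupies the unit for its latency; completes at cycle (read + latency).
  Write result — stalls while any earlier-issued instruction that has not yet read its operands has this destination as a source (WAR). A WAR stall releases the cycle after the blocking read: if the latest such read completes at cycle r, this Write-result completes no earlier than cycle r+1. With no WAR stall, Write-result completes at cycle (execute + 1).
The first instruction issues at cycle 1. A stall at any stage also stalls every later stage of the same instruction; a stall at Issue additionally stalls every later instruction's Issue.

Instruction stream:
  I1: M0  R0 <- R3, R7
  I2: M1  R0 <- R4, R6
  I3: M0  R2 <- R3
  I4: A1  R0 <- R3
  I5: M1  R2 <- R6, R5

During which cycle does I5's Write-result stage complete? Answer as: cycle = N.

cycle = 25

I1  is:1  ro:2  ex:7  wr:8
I2  is:9  ro:10  ex:15  wr:16  — WAW R0: wait I1 write@8
I3  is:10  ro:11  ex:16  wr:17
I4  is:17  ro:18  ex:20  wr:21  — WAW R0: wait I2 write@16
I5  is:18  ro:19  ex:24  wr:25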